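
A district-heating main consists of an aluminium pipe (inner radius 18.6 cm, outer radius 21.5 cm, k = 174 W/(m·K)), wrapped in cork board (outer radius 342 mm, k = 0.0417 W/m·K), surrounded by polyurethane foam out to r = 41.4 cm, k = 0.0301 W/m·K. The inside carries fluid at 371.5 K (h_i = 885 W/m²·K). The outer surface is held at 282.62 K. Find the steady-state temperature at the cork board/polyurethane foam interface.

Series thermal resistances, inner to outer:
  R'_conv,in = 1/(2πr h) = 1/(2π·0.186·885) = 9.669×10^-4 m·K/W
  R'_aluminium = ln(0.215/0.186)/(2πk) = 0.1449/(2π·174) = 1.325×10^-4 m·K/W
  R'_cork board = ln(0.342/0.215)/(2πk) = 0.4642/(2π·0.0417) = 1.772 m·K/W
  R'_polyurethane foam = ln(0.414/0.342)/(2πk) = 0.1911/(2π·0.0301) = 1.010 m·K/W
ΣR = 9.669×10^-4 + 1.325×10^-4 + 1.772 + 1.010 = 2.783 m·K/W
Q' = ΔT/ΣR = (371.5 K − 282.62 K)/2.783 = 31.94 W/m
From the inner boundary to the cork board/polyurethane foam interface, ΣR_partial = 1.773 m·K/W.
T_interface = T_in − Q'·ΣR_partial = 371.5 K − (31.94)(1.773) = 314.9 K

T = 314.9 K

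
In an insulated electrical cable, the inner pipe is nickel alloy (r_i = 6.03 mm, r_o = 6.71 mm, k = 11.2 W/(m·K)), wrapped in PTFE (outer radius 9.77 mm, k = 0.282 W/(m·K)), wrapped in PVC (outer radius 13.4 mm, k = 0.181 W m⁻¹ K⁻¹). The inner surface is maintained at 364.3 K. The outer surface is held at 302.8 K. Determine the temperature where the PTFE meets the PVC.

Resistance network (inner→outer):
  R'_nickel alloy = ln(0.00671/0.00603)/(2πk) = 0.1069/(2π·11.2) = 0.001518 m·K/W
  R'_PTFE = ln(0.00977/0.00671)/(2πk) = 0.3757/(2π·0.282) = 0.2120 m·K/W
  R'_PVC = ln(0.0134/0.00977)/(2πk) = 0.3159/(2π·0.181) = 0.2778 m·K/W
ΣR = 0.001518 + 0.2120 + 0.2778 = 0.4913 m·K/W
Q' = ΔT/ΣR = (364.3 K − 302.8 K)/0.4913 = 125.2 W/m
From the inner boundary to the PTFE/PVC interface, ΣR_partial = 0.2135 m·K/W.
T_interface = T_in − Q'·ΣR_partial = 364.3 K − (125.2)(0.2135) = 337.6 K

T = 337.6 K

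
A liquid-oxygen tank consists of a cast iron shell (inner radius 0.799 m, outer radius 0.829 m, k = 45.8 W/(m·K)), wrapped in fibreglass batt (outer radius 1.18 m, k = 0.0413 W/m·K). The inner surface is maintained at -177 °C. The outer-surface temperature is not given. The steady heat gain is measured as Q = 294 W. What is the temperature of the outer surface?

T_out = 26.3 °C

Sum the resistances:
  R_cast iron = (1/0.799 − 1/0.829)/(4πk) = 0.04529/(4π·45.8) = 7.869×10^-5 K/W
  R_fibreglass batt = (1/0.829 − 1/1.18)/(4πk) = 0.3588/(4π·0.0413) = 0.6914 K/W
ΣR = 0.6914 K/W
ΔT = Q·ΣR = 294 × 0.6914 = 203.3 K
Heat flows inward, so T_out = T_in + ΔT = -177 + 203.3 = 26.3 °C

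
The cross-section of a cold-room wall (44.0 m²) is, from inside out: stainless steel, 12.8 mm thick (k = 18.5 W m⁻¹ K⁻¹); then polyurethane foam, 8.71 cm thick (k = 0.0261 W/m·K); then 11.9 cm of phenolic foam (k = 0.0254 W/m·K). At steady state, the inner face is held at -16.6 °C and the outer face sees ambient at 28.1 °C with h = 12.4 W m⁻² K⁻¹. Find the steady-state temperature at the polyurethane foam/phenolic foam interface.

Resistance network (inner→outer):
  R_stainless steel = L/(kA) = 0.0128/(18.5·44.0) = 1.572×10^-5 K/W
  R_polyurethane foam = L/(kA) = 0.0871/(0.0261·44.0) = 0.07584 K/W
  R_phenolic foam = L/(kA) = 0.119/(0.0254·44.0) = 0.1065 K/W
  R_conv,out = 1/(hA) = 1/(12.4·44.0) = 0.001833 K/W
ΣR = 1.572×10^-5 + 0.07584 + 0.1065 + 0.001833 = 0.1842 K/W
Q = ΔT/ΣR = (-16.6 °C − 28.1 °C)/0.1842 = -242.7 W
From the inner boundary to the polyurethane foam/phenolic foam interface, ΣR_partial = 0.07586 K/W.
T_interface = T_in − Q·ΣR_partial = -16.6 °C − (-242.7)(0.07586) = 1.81 °C

T = 1.81 °C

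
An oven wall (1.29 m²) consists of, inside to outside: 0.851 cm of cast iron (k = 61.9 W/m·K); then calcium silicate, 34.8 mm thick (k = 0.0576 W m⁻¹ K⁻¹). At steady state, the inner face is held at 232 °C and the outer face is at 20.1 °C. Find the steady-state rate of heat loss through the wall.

Resistance network (inner→outer):
  R_cast iron = L/(kA) = 0.00851/(61.9·1.29) = 1.066×10^-4 K/W
  R_calcium silicate = L/(kA) = 0.0348/(0.0576·1.29) = 0.4683 K/W
ΣR = 1.066×10^-4 + 0.4683 = 0.4684 K/W
Q = ΔT/ΣR = (232 °C − 20.1 °C)/0.4684 = 452 W

Q = 452 W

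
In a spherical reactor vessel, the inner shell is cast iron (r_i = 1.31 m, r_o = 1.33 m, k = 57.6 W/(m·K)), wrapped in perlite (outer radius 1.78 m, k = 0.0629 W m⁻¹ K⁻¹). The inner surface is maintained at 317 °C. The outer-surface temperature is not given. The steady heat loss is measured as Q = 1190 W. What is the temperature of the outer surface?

Series resistances:
  R_cast iron = (1/1.31 − 1/1.33)/(4πk) = 0.01148/(4π·57.6) = 1.586×10^-5 K/W
  R_perlite = (1/1.33 − 1/1.78)/(4πk) = 0.1901/(4π·0.0629) = 0.2405 K/W
ΣR = 0.2405 K/W
ΔT = Q·ΣR = 1190 × 0.2405 = 286.2 K
Heat flows outward, so T_out = T_in − ΔT = 317 − 286.2 = 30.8 °C

T_out = 30.8 °C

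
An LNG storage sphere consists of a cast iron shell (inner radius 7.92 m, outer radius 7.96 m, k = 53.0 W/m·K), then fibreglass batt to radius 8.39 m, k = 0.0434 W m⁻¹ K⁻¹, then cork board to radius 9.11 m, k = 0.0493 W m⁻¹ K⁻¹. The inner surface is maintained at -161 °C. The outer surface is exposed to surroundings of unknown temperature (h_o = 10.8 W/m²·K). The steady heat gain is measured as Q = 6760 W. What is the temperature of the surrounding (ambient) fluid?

Sum the resistances:
  R_cast iron = (1/7.92 − 1/7.96)/(4πk) = 6.345×10^-4/(4π·53.0) = 9.527×10^-7 K/W
  R_fibreglass batt = (1/7.96 − 1/8.39)/(4πk) = 0.006439/(4π·0.0434) = 0.01181 K/W
  R_cork board = (1/8.39 − 1/9.11)/(4πk) = 0.009420/(4π·0.0493) = 0.01521 K/W
  R_conv,out = 1/(4πr²h) = 1/(4π·9.11²·10.8) = 8.878×10^-5 K/W
ΣR = 0.02710 K/W
ΔT = Q·ΣR = 6760 × 0.02710 = 183.2 K
Heat flows inward, so T_out = T_in + ΔT = -161 + 183.2 = 22.2 °C

T_out = 22.2 °C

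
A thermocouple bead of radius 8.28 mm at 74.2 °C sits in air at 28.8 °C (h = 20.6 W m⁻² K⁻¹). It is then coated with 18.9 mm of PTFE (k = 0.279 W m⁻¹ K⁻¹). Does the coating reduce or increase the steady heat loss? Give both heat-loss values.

increases: 0.806 → 1.56 W

Critical radius for a sphere: r_cr = 2k/h = 0.0271 m = 2.71 cm.
Outer radius after coating: r₂ = 0.00828 + 0.0189 = 0.02718 m.
r₁ < r_cr < r₂: heat loss rises to a maximum at r_cr then falls. Whether the coating helps depends on whether Q(r₂) has dropped back below Q(r₁).
Bare: R = 1/(4πr₁²h) = 56.35 K/W; Q = 45.4/56.35 = 0.806 W.
Coated: R = R_cond + R_conv = 29.18 K/W; Q = 45.4/29.18 = 1.56 W.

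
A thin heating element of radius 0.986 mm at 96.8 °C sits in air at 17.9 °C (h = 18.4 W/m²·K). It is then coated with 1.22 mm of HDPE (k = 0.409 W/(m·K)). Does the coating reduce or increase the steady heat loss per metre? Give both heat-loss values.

increases: 8.99 → 18.6 W/m

Critical radius for a cylinder: r_cr = k/h = 0.0222 m = 2.22 cm.
Outer radius after coating: r₂ = 9.86×10^-4 + 0.00122 = 0.002206 m.
Since r₁ < r_cr and r₂ ≤ r_cr, the coating moves toward the maximum at r_cr — heat loss rises.
Bare: R = 1/(2πr₁h) = 8.773 m·K/W; Q = 78.9/8.773 = 8.99 W/m.
Coated: R = R_cond + R_conv = 4.234 m·K/W; Q = 78.9/4.234 = 18.6 W/m.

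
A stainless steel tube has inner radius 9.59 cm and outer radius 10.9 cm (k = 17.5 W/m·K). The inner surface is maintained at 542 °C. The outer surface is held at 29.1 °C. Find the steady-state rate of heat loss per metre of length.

Q' = 440 kW/m

Q' = 2πk·ΔT/ln(r₂/r₁) = 2π × 17.5 × 512.9 / ln(0.109/0.0959) = 4.40×10^5 W/m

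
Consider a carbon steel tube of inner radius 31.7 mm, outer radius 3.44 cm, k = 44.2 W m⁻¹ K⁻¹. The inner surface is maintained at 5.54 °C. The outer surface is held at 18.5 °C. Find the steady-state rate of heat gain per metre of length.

Q' = 44.0 kW/m

Q' = 2πk·ΔT/ln(r₂/r₁) = 2π × 44.2 × 12.96 / ln(0.0344/0.0317) = 44000 W/m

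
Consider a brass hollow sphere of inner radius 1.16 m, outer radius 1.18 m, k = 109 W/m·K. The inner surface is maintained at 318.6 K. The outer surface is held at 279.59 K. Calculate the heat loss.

Q = 3660 kW

Q = 4πk·ΔT/(1/r₁ − 1/r₂) = 4π × 109 × 39.01 / (1/1.16 − 1/1.18) = 3.66×10^6 W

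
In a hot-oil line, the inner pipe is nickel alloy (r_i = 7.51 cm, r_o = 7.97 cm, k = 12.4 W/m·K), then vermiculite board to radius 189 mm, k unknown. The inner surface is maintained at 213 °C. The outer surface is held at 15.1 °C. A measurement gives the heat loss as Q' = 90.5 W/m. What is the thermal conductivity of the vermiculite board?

ΣR = ΔT/Q' = |213 − 15.1|/90.5 = 2.187 m·K/W
Known resistances:
  R'_nickel alloy = ln(0.0797/0.0751)/(2πk) = 0.05945/(2π·12.4) = 7.630×10^-4 m·K/W
R_vermiculite board = ΣR − ΣR_known = 2.187 − 7.630×10^-4 = 2.186 m·K/W
ln(r₂/r₁)/(2πk) = 2.186 ⇒ k = 0.8635/(2π·2.186) = 0.0629 W/m·K

k = 0.0629 W/m·K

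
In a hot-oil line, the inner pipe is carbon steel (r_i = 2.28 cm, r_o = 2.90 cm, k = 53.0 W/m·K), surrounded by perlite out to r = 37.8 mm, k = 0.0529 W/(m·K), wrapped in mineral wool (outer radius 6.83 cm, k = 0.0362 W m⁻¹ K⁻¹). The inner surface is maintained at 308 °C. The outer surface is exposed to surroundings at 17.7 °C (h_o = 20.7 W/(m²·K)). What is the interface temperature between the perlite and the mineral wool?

T = 242 °C

Treat each layer as a resistance in series:
  R'_carbon steel = ln(0.0290/0.0228)/(2πk) = 0.2405/(2π·53.0) = 7.223×10^-4 m·K/W
  R'_perlite = ln(0.0378/0.0290)/(2πk) = 0.2650/(2π·0.0529) = 0.7973 m·K/W
  R'_mineral wool = ln(0.0683/0.0378)/(2πk) = 0.5916/(2π·0.0362) = 2.601 m·K/W
  R'_conv,out = 1/(2πr h) = 1/(2π·0.0683·20.7) = 0.1126 m·K/W
ΣR = 7.223×10^-4 + 0.7973 + 2.601 + 0.1126 = 3.512 m·K/W
Q' = ΔT/ΣR = (308 °C − 17.7 °C)/3.512 = 82.66 W/m
From the inner boundary to the perlite/mineral wool interface, ΣR_partial = 0.7980 m·K/W.
T_interface = T_in − Q'·ΣR_partial = 308 °C − (82.66)(0.7980) = 242 °C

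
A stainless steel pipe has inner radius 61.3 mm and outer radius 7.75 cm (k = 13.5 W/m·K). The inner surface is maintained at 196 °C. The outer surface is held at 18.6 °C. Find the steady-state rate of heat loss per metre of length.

Q' = 64.2 kW/m

Q' = 2πk·ΔT/ln(r₂/r₁) = 2π × 13.5 × 177.4 / ln(0.0775/0.0613) = 64200 W/m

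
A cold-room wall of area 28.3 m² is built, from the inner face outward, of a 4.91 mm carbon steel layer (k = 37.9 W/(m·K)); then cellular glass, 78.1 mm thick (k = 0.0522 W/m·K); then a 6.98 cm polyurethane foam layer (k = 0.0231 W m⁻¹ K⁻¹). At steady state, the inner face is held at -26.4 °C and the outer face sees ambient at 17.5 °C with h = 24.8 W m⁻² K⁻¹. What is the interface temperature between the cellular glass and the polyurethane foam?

T = -12.0 °C

Treat each layer as a resistance in series:
  R_carbon steel = L/(kA) = 0.00491/(37.9·28.3) = 4.578×10^-6 K/W
  R_cellular glass = L/(kA) = 0.0781/(0.0522·28.3) = 0.05287 K/W
  R_polyurethane foam = L/(kA) = 0.0698/(0.0231·28.3) = 0.1068 K/W
  R_conv,out = 1/(hA) = 1/(24.8·28.3) = 0.001425 K/W
ΣR = 4.578×10^-6 + 0.05287 + 0.1068 + 0.001425 = 0.1611 K/W
Q = ΔT/ΣR = (-26.4 °C − 17.5 °C)/0.1611 = -272.5 W
From the inner boundary to the cellular glass/polyurethane foam interface, ΣR_partial = 0.05287 K/W.
T_interface = T_in − Q·ΣR_partial = -26.4 °C − (-272.5)(0.05287) = -12.0 °C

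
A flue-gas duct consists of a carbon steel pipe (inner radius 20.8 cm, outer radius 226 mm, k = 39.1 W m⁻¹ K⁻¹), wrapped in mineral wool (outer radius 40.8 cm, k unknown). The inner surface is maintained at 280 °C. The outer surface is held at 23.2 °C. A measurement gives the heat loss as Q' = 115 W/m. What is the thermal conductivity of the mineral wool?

ΣR = ΔT/Q' = |280 − 23.2|/115 = 2.233 m·K/W
Known resistances:
  R'_carbon steel = ln(0.226/0.208)/(2πk) = 0.08300/(2π·39.1) = 3.378×10^-4 m·K/W
R_mineral wool = ΣR − ΣR_known = 2.233 − 3.378×10^-4 = 2.233 m·K/W
ln(r₂/r₁)/(2πk) = 2.233 ⇒ k = 0.5907/(2π·2.233) = 0.0421 W/m·K

k = 0.0421 W/m·K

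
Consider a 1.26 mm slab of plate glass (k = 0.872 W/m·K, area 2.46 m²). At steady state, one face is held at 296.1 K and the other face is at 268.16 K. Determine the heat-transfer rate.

Q = kA·ΔT/L = 0.872 × 2.46 × |296.1 K − 268.16 K| / 0.00126 = 47600 W

Q = 47600 W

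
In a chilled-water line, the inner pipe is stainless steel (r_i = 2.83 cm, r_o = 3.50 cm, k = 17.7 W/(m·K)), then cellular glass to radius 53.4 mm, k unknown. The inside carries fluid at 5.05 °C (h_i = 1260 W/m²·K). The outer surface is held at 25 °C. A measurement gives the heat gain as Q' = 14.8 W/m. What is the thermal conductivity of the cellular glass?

k = 0.0501 W/m·K

ΣR = ΔT/Q' = |5.05 − 25|/14.8 = 1.348 m·K/W
Known resistances:
  R'_conv,in = 1/(2πr h) = 1/(2π·0.0283·1260) = 0.004463 m·K/W
  R'_stainless steel = ln(0.0350/0.0283)/(2πk) = 0.2125/(2π·17.7) = 0.001911 m·K/W
R_cellular glass = ΣR − ΣR_known = 1.348 − 0.006374 = 1.342 m·K/W
ln(r₂/r₁)/(2πk) = 1.342 ⇒ k = 0.4225/(2π·1.342) = 0.0501 W/m·K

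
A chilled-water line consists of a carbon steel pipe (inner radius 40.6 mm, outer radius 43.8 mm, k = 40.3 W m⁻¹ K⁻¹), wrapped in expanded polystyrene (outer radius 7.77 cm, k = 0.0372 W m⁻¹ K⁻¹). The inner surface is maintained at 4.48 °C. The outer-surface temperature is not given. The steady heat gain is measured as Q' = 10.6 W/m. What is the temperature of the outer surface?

T_out = 30.5 °C

Series resistances:
  R'_carbon steel = ln(0.0438/0.0406)/(2πk) = 0.07587/(2π·40.3) = 2.996×10^-4 m·K/W
  R'_expanded polystyrene = ln(0.0777/0.0438)/(2πk) = 0.5732/(2π·0.0372) = 2.452 m·K/W
ΣR = 2.453 m·K/W
ΔT = Q'·ΣR = 10.6 × 2.453 = 26.00 K
Heat flows inward, so T_out = T_in + ΔT = 4.48 + 26.00 = 30.5 °C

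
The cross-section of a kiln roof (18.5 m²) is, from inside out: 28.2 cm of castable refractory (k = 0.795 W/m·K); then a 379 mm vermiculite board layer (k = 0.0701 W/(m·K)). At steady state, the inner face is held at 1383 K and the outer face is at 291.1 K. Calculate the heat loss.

Q = 3.51 kW

Resistance network (inner→outer):
  R_castable refractory = L/(kA) = 0.282/(0.795·18.5) = 0.01917 K/W
  R_vermiculite board = L/(kA) = 0.379/(0.0701·18.5) = 0.2922 K/W
ΣR = 0.01917 + 0.2922 = 0.3114 K/W
Q = ΔT/ΣR = (1383 K − 291.1 K)/0.3114 = 3510 W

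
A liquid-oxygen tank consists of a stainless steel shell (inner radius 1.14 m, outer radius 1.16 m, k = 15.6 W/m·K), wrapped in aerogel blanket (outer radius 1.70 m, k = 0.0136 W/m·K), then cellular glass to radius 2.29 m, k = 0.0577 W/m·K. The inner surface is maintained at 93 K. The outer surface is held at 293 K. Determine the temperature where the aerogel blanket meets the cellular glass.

Resistance network (inner→outer):
  R_stainless steel = (1/1.14 − 1/1.16)/(4πk) = 0.01512/(4π·15.6) = 7.715×10^-5 K/W
  R_aerogel blanket = (1/1.16 − 1/1.70)/(4πk) = 0.2738/(4π·0.0136) = 1.602 K/W
  R_cellular glass = (1/1.70 − 1/2.29)/(4πk) = 0.1516/(4π·0.0577) = 0.2090 K/W
ΣR = 7.715×10^-5 + 1.602 + 0.2090 = 1.811 K/W
Q = ΔT/ΣR = (93 K − 293 K)/1.811 = -110.4 W
From the inner boundary to the aerogel blanket/cellular glass interface, ΣR_partial = 1.602 K/W.
T_interface = T_in − Q·ΣR_partial = 93 K − (-110.4)(1.602) = 269.9 K

T = 269.9 K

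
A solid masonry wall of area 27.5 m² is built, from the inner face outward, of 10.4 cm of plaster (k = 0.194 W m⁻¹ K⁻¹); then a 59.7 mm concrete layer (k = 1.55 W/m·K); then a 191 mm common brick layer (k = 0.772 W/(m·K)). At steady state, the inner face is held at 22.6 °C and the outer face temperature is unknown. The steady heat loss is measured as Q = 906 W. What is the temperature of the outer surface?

Sum the resistances:
  R_plaster = L/(kA) = 0.104/(0.194·27.5) = 0.01949 K/W
  R_concrete = L/(kA) = 0.0597/(1.55·27.5) = 0.001401 K/W
  R_common brick = L/(kA) = 0.191/(0.772·27.5) = 0.008997 K/W
ΣR = 0.02989 K/W
ΔT = Q·ΣR = 906 × 0.02989 = 27.08 K
Heat flows outward, so T_out = T_in − ΔT = 22.6 − 27.08 = -4.48 °C

T_out = -4.48 °C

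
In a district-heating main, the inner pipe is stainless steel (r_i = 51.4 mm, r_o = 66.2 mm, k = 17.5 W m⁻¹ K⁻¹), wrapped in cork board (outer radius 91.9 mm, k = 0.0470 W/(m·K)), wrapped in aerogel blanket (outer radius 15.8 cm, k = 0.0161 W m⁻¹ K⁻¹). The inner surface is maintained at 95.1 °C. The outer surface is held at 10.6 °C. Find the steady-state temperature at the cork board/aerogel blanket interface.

Resistance network (inner→outer):
  R'_stainless steel = ln(0.0662/0.0514)/(2πk) = 0.2530/(2π·17.5) = 0.002301 m·K/W
  R'_cork board = ln(0.0919/0.0662)/(2πk) = 0.3280/(2π·0.0470) = 1.111 m·K/W
  R'_aerogel blanket = ln(0.158/0.0919)/(2πk) = 0.5419/(2π·0.0161) = 5.357 m·K/W
ΣR = 0.002301 + 1.111 + 5.357 = 6.470 m·K/W
Q' = ΔT/ΣR = (95.1 °C − 10.6 °C)/6.470 = 13.06 W/m
From the inner boundary to the cork board/aerogel blanket interface, ΣR_partial = 1.113 m·K/W.
T_interface = T_in − Q'·ΣR_partial = 95.1 °C − (13.06)(1.113) = 80.6 °C

T = 80.6 °C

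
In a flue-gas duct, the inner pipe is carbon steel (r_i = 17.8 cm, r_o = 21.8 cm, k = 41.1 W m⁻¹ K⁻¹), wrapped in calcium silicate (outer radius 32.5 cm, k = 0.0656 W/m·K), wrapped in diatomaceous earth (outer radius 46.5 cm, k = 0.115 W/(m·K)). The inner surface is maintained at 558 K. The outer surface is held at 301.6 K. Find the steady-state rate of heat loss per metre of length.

Q' = 175 W/m

Treat each layer as a resistance in series:
  R'_carbon steel = ln(0.218/0.178)/(2πk) = 0.2027/(2π·41.1) = 7.850×10^-4 m·K/W
  R'_calcium silicate = ln(0.325/0.218)/(2πk) = 0.3993/(2π·0.0656) = 0.9688 m·K/W
  R'_diatomaceous earth = ln(0.465/0.325)/(2πk) = 0.3582/(2π·0.115) = 0.4957 m·K/W
ΣR = 7.850×10^-4 + 0.9688 + 0.4957 = 1.465 m·K/W
Q' = ΔT/ΣR = (558 K − 301.6 K)/1.465 = 175 W/m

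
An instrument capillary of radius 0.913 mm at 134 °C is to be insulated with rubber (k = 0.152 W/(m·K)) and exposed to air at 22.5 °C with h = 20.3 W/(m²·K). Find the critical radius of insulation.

For a cylinder, r_cr = k_ins/h = 0.152/20.3 = 0.00749 m = 0.749 cm

r_cr = 0.749 cm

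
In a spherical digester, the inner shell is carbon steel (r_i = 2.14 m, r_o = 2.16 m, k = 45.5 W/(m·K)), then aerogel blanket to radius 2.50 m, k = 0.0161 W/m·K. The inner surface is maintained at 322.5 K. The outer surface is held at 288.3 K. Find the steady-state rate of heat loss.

Series thermal resistances, inner to outer:
  R_carbon steel = (1/2.14 − 1/2.16)/(4πk) = 0.004327/(4π·45.5) = 7.567×10^-6 K/W
  R_aerogel blanket = (1/2.16 − 1/2.50)/(4πk) = 0.06296/(4π·0.0161) = 0.3112 K/W
ΣR = 7.567×10^-6 + 0.3112 = 0.3112 K/W
Q = ΔT/ΣR = (322.5 K − 288.3 K)/0.3112 = 110 W

Q = 110 W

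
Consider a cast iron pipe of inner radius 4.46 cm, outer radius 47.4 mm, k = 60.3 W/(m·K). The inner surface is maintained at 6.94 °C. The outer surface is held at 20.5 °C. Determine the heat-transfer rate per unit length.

Q' = 2πk·ΔT/ln(r₂/r₁) = 2π × 60.3 × 13.56 / ln(0.0474/0.0446) = 84400 W/m

Q' = 84400 W/m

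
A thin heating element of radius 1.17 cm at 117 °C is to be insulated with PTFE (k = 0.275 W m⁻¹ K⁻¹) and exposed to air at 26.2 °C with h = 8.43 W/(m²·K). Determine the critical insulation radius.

For a cylinder, r_cr = k_ins/h = 0.275/8.43 = 0.0326 m = 3.26 cm

r_cr = 3.26 cm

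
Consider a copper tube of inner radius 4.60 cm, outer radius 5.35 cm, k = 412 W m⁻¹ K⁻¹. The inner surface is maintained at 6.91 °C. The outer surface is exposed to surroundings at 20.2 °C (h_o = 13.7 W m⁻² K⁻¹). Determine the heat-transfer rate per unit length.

Treat each layer as a resistance in series:
  R'_copper = ln(0.0535/0.0460)/(2πk) = 0.1510/(2π·412) = 5.835×10^-5 m·K/W
  R'_conv,out = 1/(2πr h) = 1/(2π·0.0535·13.7) = 0.2171 m·K/W
ΣR = 5.835×10^-5 + 0.2171 = 0.2172 m·K/W
Q' = ΔT/ΣR = (6.91 °C − 20.2 °C)/0.2172 = -61.2 W/m
(Negative Q' ⇒ heat flows inward; heat gain = 61.2 W/m.)

Q' = 61.2 W/m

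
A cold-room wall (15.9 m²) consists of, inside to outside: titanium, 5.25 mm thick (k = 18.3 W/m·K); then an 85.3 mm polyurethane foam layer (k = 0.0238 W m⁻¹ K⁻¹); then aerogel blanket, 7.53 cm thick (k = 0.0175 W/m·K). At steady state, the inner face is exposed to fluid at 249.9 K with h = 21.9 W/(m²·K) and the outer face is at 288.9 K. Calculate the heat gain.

Q = 78.2 W

Series thermal resistances, inner to outer:
  R_conv,in = 1/(hA) = 1/(21.9·15.9) = 0.002872 K/W
  R_titanium = L/(kA) = 0.00525/(18.3·15.9) = 1.804×10^-5 K/W
  R_polyurethane foam = L/(kA) = 0.0853/(0.0238·15.9) = 0.2254 K/W
  R_aerogel blanket = L/(kA) = 0.0753/(0.0175·15.9) = 0.2706 K/W
ΣR = 0.002872 + 1.804×10^-5 + 0.2254 + 0.2706 = 0.4989 K/W
Q = ΔT/ΣR = (249.9 K − 288.9 K)/0.4989 = -78.2 W
(Negative Q ⇒ heat flows inward; heat gain = 78.2 W.)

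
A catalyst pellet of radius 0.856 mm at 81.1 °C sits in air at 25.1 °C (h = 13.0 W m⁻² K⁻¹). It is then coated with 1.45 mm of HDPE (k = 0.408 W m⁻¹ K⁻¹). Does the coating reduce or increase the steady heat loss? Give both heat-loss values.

Critical radius for a sphere: r_cr = 2k/h = 0.0628 m = 6.28 cm.
Outer radius after coating: r₂ = 8.56×10^-4 + 0.00145 = 0.002306 m.
Since r₁ < r_cr and r₂ ≤ r_cr, the coating moves toward the maximum at r_cr — heat loss rises.
Bare: R = 1/(4πr₁²h) = 8354 K/W; Q = 56/8354 = 0.00670 W.
Coated: R = R_cond + R_conv = 1294 K/W; Q = 56/1294 = 0.0433 W.

increases: 0.00670 → 0.0433 W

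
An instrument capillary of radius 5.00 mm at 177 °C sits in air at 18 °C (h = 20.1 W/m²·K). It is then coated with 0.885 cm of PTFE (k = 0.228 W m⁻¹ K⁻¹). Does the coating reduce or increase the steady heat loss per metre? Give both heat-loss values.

increases: 100 → 124 W/m

Critical radius for a cylinder: r_cr = k/h = 0.0113 m = 1.13 cm.
Outer radius after coating: r₂ = 0.00500 + 0.00885 = 0.01385 m.
r₁ < r_cr < r₂: heat loss rises to a maximum at r_cr then falls. Whether the coating helps depends on whether Q(r₂) has dropped back below Q(r₁).
Bare: R = 1/(2πr₁h) = 1.584 m·K/W; Q = 159/1.584 = 100 W/m.
Coated: R = R_cond + R_conv = 1.283 m·K/W; Q = 159/1.283 = 124 W/m.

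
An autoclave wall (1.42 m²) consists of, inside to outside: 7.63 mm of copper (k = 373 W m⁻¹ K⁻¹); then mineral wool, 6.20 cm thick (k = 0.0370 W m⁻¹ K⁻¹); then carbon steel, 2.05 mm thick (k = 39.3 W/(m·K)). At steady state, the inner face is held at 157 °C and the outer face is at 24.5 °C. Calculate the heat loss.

Treat each layer as a resistance in series:
  R_copper = L/(kA) = 0.00763/(373·1.42) = 1.441×10^-5 K/W
  R_mineral wool = L/(kA) = 0.0620/(0.0370·1.42) = 1.180 K/W
  R_carbon steel = L/(kA) = 0.00205/(39.3·1.42) = 3.673×10^-5 K/W
ΣR = 1.441×10^-5 + 1.180 + 3.673×10^-5 = 1.180 K/W
Q = ΔT/ΣR = (157 °C − 24.5 °C)/1.180 = 112 W

Q = 112 W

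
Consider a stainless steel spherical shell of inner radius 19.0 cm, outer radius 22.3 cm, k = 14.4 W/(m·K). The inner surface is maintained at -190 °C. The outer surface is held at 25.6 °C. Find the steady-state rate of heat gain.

Q = 50.1 kW

Q = 4πk·ΔT/(1/r₁ − 1/r₂) = 4π × 14.4 × 215.6 / (1/0.190 − 1/0.223) = 50100 W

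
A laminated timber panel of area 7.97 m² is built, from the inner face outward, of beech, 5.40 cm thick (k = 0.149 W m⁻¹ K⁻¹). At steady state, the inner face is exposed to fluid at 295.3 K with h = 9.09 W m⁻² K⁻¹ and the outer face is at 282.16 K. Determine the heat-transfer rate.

Q = 222 W

Series thermal resistances, inner to outer:
  R_conv,in = 1/(hA) = 1/(9.09·7.97) = 0.01380 K/W
  R_beech = L/(kA) = 0.0540/(0.149·7.97) = 0.04547 K/W
ΣR = 0.01380 + 0.04547 = 0.05927 K/W
Q = ΔT/ΣR = (295.3 K − 282.16 K)/0.05927 = 222 W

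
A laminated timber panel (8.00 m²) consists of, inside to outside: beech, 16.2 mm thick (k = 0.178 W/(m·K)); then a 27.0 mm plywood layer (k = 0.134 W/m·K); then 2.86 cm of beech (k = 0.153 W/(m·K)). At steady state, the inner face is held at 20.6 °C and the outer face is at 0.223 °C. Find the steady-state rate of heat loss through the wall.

Q = 340 W

Treat each layer as a resistance in series:
  R_beech = L/(kA) = 0.0162/(0.178·8.00) = 0.01138 K/W
  R_plywood = L/(kA) = 0.0270/(0.134·8.00) = 0.02519 K/W
  R_beech = L/(kA) = 0.0286/(0.153·8.00) = 0.02337 K/W
ΣR = 0.01138 + 0.02519 + 0.02337 = 0.05994 K/W
Q = ΔT/ΣR = (20.6 °C − 0.223 °C)/0.05994 = 340 W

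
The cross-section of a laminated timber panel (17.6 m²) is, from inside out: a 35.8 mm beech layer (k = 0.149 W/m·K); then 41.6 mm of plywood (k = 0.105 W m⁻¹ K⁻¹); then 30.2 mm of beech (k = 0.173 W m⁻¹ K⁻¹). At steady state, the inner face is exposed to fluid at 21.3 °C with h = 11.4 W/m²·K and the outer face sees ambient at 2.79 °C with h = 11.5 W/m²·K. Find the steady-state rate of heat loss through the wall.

Q = 331 W

Treat each layer as a resistance in series:
  R_conv,in = 1/(hA) = 1/(11.4·17.6) = 0.004984 K/W
  R_beech = L/(kA) = 0.0358/(0.149·17.6) = 0.01365 K/W
  R_plywood = L/(kA) = 0.0416/(0.105·17.6) = 0.02251 K/W
  R_beech = L/(kA) = 0.0302/(0.173·17.6) = 0.009919 K/W
  R_conv,out = 1/(hA) = 1/(11.5·17.6) = 0.004941 K/W
ΣR = 0.004984 + 0.01365 + 0.02251 + 0.009919 + 0.004941 = 0.05600 K/W
Q = ΔT/ΣR = (21.3 °C − 2.79 °C)/0.05600 = 331 W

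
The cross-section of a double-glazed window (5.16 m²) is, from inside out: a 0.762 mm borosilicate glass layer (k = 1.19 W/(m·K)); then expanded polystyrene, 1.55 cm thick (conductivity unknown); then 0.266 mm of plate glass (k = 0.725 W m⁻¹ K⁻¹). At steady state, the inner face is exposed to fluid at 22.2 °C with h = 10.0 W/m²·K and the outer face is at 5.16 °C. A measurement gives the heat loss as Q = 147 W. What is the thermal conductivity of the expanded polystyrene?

k = 0.0312 W/m·K

ΣR = ΔT/Q = |22.2 − 5.16|/147 = 0.1159 K/W
Known resistances:
  R_conv,in = 1/(hA) = 1/(10.0·5.16) = 0.01938 K/W
  R_borosilicate glass = L/(kA) = 7.62×10^-4/(1.19·5.16) = 1.241×10^-4 K/W
  R_plate glass = L/(kA) = 2.66×10^-4/(0.725·5.16) = 7.110×10^-5 K/W
R_expanded polystyrene = ΣR − ΣR_known = 0.1159 − 0.01958 = 0.09632 K/W
L/(kA) = 0.09632 ⇒ k = 0.0155/(0.09632·5.16) = 0.0312 W/m·K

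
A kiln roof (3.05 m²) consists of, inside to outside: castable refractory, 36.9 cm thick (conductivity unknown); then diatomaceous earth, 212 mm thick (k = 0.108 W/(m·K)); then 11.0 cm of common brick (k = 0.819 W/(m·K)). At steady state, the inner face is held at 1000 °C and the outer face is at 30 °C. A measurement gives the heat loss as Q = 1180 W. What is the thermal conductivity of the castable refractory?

ΣR = ΔT/Q = |1000 − 30|/1180 = 0.8220 K/W
Known resistances:
  R_diatomaceous earth = L/(kA) = 0.212/(0.108·3.05) = 0.6436 K/W
  R_common brick = L/(kA) = 0.110/(0.819·3.05) = 0.04404 K/W
R_castable refractory = ΣR − ΣR_known = 0.8220 − 0.6876 = 0.1344 K/W
L/(kA) = 0.1344 ⇒ k = 0.369/(0.1344·3.05) = 0.900 W/m·K

k = 0.900 W/m·K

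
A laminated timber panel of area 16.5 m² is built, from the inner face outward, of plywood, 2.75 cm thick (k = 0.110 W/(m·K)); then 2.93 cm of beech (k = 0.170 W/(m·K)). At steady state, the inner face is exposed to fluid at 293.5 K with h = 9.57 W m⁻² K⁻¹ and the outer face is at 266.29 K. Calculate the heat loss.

Treat each layer as a resistance in series:
  R_conv,in = 1/(hA) = 1/(9.57·16.5) = 0.006333 K/W
  R_plywood = L/(kA) = 0.0275/(0.110·16.5) = 0.01515 K/W
  R_beech = L/(kA) = 0.0293/(0.170·16.5) = 0.01045 K/W
ΣR = 0.006333 + 0.01515 + 0.01045 = 0.03193 K/W
Q = ΔT/ΣR = (293.5 K − 266.29 K)/0.03193 = 852 W

Q = 852 W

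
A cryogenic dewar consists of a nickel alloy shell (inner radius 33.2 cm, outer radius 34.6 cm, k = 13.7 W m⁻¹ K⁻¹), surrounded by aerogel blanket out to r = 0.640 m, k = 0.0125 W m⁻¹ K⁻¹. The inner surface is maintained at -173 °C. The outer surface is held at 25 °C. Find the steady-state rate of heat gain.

Resistance network (inner→outer):
  R_nickel alloy = (1/0.332 − 1/0.346)/(4πk) = 0.1219/(4π·13.7) = 7.079×10^-4 K/W
  R_aerogel blanket = (1/0.346 − 1/0.640)/(4πk) = 1.328/(4π·0.0125) = 8.452 K/W
ΣR = 7.079×10^-4 + 8.452 = 8.453 K/W
Q = ΔT/ΣR = (-173 °C − 25 °C)/8.453 = -23.4 W
(Negative Q ⇒ heat flows inward; heat gain = 23.4 W.)

Q = 23.4 W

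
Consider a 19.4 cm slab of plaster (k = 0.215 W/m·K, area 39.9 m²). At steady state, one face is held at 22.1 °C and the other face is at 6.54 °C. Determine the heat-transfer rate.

Q = 688 W

Q = kA·ΔT/L = 0.215 × 39.9 × |22.1 °C − 6.54 °C| / 0.194 = 688 W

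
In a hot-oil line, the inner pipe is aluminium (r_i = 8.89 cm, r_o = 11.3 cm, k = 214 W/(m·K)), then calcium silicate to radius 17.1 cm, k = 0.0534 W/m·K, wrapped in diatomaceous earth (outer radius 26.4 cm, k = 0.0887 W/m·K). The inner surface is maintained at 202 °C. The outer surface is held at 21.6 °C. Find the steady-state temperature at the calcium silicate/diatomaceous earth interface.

Resistance network (inner→outer):
  R'_aluminium = ln(0.113/0.0889)/(2πk) = 0.2399/(2π·214) = 1.784×10^-4 m·K/W
  R'_calcium silicate = ln(0.171/0.113)/(2πk) = 0.4143/(2π·0.0534) = 1.235 m·K/W
  R'_diatomaceous earth = ln(0.264/0.171)/(2πk) = 0.4343/(2π·0.0887) = 0.7792 m·K/W
ΣR = 1.784×10^-4 + 1.235 + 0.7792 = 2.014 m·K/W
Q' = ΔT/ΣR = (202 °C − 21.6 °C)/2.014 = 89.57 W/m
From the inner boundary to the calcium silicate/diatomaceous earth interface, ΣR_partial = 1.235 m·K/W.
T_interface = T_in − Q'·ΣR_partial = 202 °C − (89.57)(1.235) = 91.4 °C

T = 91.4 °C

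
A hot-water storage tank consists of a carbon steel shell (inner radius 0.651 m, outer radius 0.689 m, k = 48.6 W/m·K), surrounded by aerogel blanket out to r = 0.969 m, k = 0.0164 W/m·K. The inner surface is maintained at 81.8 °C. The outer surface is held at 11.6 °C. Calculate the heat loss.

Q = 34.5 W

Resistance network (inner→outer):
  R_carbon steel = (1/0.651 − 1/0.689)/(4πk) = 0.08472/(4π·48.6) = 1.387×10^-4 K/W
  R_aerogel blanket = (1/0.689 − 1/0.969)/(4πk) = 0.4194/(4π·0.0164) = 2.035 K/W
ΣR = 1.387×10^-4 + 2.035 = 2.035 K/W
Q = ΔT/ΣR = (81.8 °C − 11.6 °C)/2.035 = 34.5 W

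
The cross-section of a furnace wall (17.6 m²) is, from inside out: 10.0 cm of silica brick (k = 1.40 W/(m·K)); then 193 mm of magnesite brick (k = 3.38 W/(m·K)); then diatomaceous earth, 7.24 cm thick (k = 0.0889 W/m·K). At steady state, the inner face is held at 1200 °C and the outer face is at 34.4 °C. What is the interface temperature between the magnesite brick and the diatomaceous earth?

T = 1041 °C

Treat each layer as a resistance in series:
  R_silica brick = L/(kA) = 0.100/(1.40·17.6) = 0.004058 K/W
  R_magnesite brick = L/(kA) = 0.193/(3.38·17.6) = 0.003244 K/W
  R_diatomaceous earth = L/(kA) = 0.0724/(0.0889·17.6) = 0.04627 K/W
ΣR = 0.004058 + 0.003244 + 0.04627 = 0.05357 K/W
Q = ΔT/ΣR = (1200 °C − 34.4 °C)/0.05357 = 21760 W
From the inner boundary to the magnesite brick/diatomaceous earth interface, ΣR_partial = 0.007302 K/W.
T_interface = T_in − Q·ΣR_partial = 1200 °C − (21760)(0.007302) = 1041 °C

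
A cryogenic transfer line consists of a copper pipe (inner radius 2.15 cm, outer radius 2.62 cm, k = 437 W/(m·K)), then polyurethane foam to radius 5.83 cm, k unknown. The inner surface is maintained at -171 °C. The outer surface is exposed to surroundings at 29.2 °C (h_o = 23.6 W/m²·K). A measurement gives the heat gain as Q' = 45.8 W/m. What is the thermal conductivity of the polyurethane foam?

ΣR = ΔT/Q' = |-171 − 29.2|/45.8 = 4.371 m·K/W
Known resistances:
  R'_copper = ln(0.0262/0.0215)/(2πk) = 0.1977/(2π·437) = 7.200×10^-5 m·K/W
  R'_conv,out = 1/(2πr h) = 1/(2π·0.0583·23.6) = 0.1157 m·K/W
R_polyurethane foam = ΣR − ΣR_known = 4.371 − 0.1158 = 4.255 m·K/W
ln(r₂/r₁)/(2πk) = 4.255 ⇒ k = 0.7998/(2π·4.255) = 0.0299 W/m·K

k = 0.0299 W/m·K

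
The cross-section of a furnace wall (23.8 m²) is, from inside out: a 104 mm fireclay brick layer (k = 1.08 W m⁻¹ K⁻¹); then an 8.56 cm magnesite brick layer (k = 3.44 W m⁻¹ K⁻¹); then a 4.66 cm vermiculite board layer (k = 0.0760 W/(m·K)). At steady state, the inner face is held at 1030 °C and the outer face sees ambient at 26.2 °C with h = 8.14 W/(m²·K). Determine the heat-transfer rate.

Q = 27900 W

Treat each layer as a resistance in series:
  R_fireclay brick = L/(kA) = 0.104/(1.08·23.8) = 0.004046 K/W
  R_magnesite brick = L/(kA) = 0.0856/(3.44·23.8) = 0.001046 K/W
  R_vermiculite board = L/(kA) = 0.0466/(0.0760·23.8) = 0.02576 K/W
  R_conv,out = 1/(hA) = 1/(8.14·23.8) = 0.005162 K/W
ΣR = 0.004046 + 0.001046 + 0.02576 + 0.005162 = 0.03601 K/W
Q = ΔT/ΣR = (1030 °C − 26.2 °C)/0.03601 = 27900 W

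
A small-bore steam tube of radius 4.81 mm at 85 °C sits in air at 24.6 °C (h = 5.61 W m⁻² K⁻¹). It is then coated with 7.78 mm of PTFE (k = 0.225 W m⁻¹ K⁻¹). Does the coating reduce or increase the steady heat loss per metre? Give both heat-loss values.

increases: 10.2 → 20.6 W/m

Critical radius for a cylinder: r_cr = k/h = 0.0401 m = 4.01 cm.
Outer radius after coating: r₂ = 0.00481 + 0.00778 = 0.01259 m.
Since r₁ < r_cr and r₂ ≤ r_cr, the coating moves toward the maximum at r_cr — heat loss rises.
Bare: R = 1/(2πr₁h) = 5.898 m·K/W; Q = 60.4/5.898 = 10.2 W/m.
Coated: R = R_cond + R_conv = 2.934 m·K/W; Q = 60.4/2.934 = 20.6 W/m.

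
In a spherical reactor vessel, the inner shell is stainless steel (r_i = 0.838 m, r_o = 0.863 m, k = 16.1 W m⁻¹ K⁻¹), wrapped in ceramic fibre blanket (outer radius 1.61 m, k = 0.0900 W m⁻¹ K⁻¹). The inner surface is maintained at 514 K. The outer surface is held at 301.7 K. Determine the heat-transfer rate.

Resistance network (inner→outer):
  R_stainless steel = (1/0.838 − 1/0.863)/(4πk) = 0.03457/(4π·16.1) = 1.709×10^-4 K/W
  R_ceramic fibre blanket = (1/0.863 − 1/1.61)/(4πk) = 0.5376/(4π·0.0900) = 0.4754 K/W
ΣR = 1.709×10^-4 + 0.4754 = 0.4756 K/W
Q = ΔT/ΣR = (514 K − 301.7 K)/0.4756 = 446 W

Q = 446 W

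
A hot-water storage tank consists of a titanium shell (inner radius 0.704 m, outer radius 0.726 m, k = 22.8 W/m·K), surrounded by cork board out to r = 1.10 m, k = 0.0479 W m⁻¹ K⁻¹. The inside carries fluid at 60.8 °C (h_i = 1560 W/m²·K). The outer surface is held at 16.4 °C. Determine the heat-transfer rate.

Q = 57.0 W

Treat each layer as a resistance in series:
  R_conv,in = 1/(4πr²h) = 1/(4π·0.704²·1560) = 1.029×10^-4 K/W
  R_titanium = (1/0.704 − 1/0.726)/(4πk) = 0.04304/(4π·22.8) = 1.502×10^-4 K/W
  R_cork board = (1/0.726 − 1/1.10)/(4πk) = 0.4683/(4π·0.0479) = 0.7780 K/W
ΣR = 1.029×10^-4 + 1.502×10^-4 + 0.7780 = 0.7783 K/W
Q = ΔT/ΣR = (60.8 °C − 16.4 °C)/0.7783 = 57.0 W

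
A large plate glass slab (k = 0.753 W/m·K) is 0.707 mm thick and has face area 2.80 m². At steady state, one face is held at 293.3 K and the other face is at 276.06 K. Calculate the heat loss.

Q = kA·ΔT/L = 0.753 × 2.80 × |293.3 K − 276.06 K| / 7.07×10^-4 = 51400 W

Q = 51400 W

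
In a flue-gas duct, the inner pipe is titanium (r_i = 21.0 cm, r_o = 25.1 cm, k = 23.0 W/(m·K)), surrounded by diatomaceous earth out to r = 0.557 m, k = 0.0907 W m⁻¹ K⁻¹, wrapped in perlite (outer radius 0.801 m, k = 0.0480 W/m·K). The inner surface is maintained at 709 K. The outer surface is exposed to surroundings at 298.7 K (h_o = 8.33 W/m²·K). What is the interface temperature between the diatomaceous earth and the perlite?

Series thermal resistances, inner to outer:
  R'_titanium = ln(0.251/0.210)/(2πk) = 0.1783/(2π·23.0) = 0.001234 m·K/W
  R'_diatomaceous earth = ln(0.557/0.251)/(2πk) = 0.7971/(2π·0.0907) = 1.399 m·K/W
  R'_perlite = ln(0.801/0.557)/(2πk) = 0.3633/(2π·0.0480) = 1.205 m·K/W
  R'_conv,out = 1/(2πr h) = 1/(2π·0.801·8.33) = 0.02385 m·K/W
ΣR = 0.001234 + 1.399 + 1.205 + 0.02385 = 2.629 m·K/W
Q' = ΔT/ΣR = (709 K − 298.7 K)/2.629 = 156.1 W/m
From the inner boundary to the diatomaceous earth/perlite interface, ΣR_partial = 1.400 m·K/W.
T_interface = T_in − Q'·ΣR_partial = 709 K − (156.1)(1.400) = 490 K

T = 490 K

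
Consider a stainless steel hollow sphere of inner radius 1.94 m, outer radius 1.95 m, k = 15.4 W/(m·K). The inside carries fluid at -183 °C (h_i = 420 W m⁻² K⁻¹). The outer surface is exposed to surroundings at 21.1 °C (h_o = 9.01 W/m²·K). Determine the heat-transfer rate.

Q = 85500 W

Resistance network (inner→outer):
  R_conv,in = 1/(4πr²h) = 1/(4π·1.94²·420) = 5.034×10^-5 K/W
  R_stainless steel = (1/1.94 − 1/1.95)/(4πk) = 0.002643/(4π·15.4) = 1.366×10^-5 K/W
  R_conv,out = 1/(4πr²h) = 1/(4π·1.95²·9.01) = 0.002323 K/W
ΣR = 5.034×10^-5 + 1.366×10^-5 + 0.002323 = 0.002387 K/W
Q = ΔT/ΣR = (-183 °C − 21.1 °C)/0.002387 = -85500 W
(Negative Q ⇒ heat flows inward; heat gain = 85500 W.)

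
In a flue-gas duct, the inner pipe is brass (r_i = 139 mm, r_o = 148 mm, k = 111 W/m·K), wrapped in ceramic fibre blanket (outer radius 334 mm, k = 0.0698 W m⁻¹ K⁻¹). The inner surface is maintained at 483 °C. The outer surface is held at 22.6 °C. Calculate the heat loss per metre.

Treat each layer as a resistance in series:
  R'_brass = ln(0.148/0.139)/(2πk) = 0.06274/(2π·111) = 8.996×10^-5 m·K/W
  R'_ceramic fibre blanket = ln(0.334/0.148)/(2πk) = 0.8139/(2π·0.0698) = 1.856 m·K/W
ΣR = 8.996×10^-5 + 1.856 = 1.856 m·K/W
Q' = ΔT/ΣR = (483 °C − 22.6 °C)/1.856 = 248 W/m

Q' = 248 W/m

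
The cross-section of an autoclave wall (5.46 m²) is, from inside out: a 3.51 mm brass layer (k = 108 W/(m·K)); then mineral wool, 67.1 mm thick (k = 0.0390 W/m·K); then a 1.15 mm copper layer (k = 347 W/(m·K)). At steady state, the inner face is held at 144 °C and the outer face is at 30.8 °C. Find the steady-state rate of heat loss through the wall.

Resistance network (inner→outer):
  R_brass = L/(kA) = 0.00351/(108·5.46) = 5.952×10^-6 K/W
  R_mineral wool = L/(kA) = 0.0671/(0.0390·5.46) = 0.3151 K/W
  R_copper = L/(kA) = 0.00115/(347·5.46) = 6.070×10^-7 K/W
ΣR = 5.952×10^-6 + 0.3151 + 6.070×10^-7 = 0.3151 K/W
Q = ΔT/ΣR = (144 °C − 30.8 °C)/0.3151 = 359 W

Q = 359 W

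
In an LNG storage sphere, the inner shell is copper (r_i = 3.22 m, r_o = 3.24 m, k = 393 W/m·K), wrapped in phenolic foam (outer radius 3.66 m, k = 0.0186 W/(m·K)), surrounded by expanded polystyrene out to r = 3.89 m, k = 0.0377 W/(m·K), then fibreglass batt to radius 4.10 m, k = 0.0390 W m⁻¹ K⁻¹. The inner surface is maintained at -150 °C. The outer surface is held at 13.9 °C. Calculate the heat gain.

Resistance network (inner→outer):
  R_copper = (1/3.22 − 1/3.24)/(4πk) = 0.001917/(4π·393) = 3.882×10^-7 K/W
  R_phenolic foam = (1/3.24 − 1/3.66)/(4πk) = 0.03542/(4π·0.0186) = 0.1515 K/W
  R_expanded polystyrene = (1/3.66 − 1/3.89)/(4πk) = 0.01615/(4π·0.0377) = 0.03410 K/W
  R_fibreglass batt = (1/3.89 − 1/4.10)/(4πk) = 0.01317/(4π·0.0390) = 0.02687 K/W
ΣR = 3.882×10^-7 + 0.1515 + 0.03410 + 0.02687 = 0.2125 K/W
Q = ΔT/ΣR = (-150 °C − 13.9 °C)/0.2125 = -771 W
(Negative Q ⇒ heat flows inward; heat gain = 771 W.)

Q = 771 W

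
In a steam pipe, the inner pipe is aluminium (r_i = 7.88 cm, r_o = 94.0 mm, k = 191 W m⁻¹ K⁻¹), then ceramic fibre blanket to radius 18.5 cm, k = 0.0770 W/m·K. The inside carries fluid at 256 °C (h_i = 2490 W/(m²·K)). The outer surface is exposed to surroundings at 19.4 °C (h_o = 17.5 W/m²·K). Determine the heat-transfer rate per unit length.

Q' = 163 W/m

Treat each layer as a resistance in series:
  R'_conv,in = 1/(2πr h) = 1/(2π·0.0788·2490) = 8.111×10^-4 m·K/W
  R'_aluminium = ln(0.0940/0.0788)/(2πk) = 0.1764/(2π·191) = 1.470×10^-4 m·K/W
  R'_ceramic fibre blanket = ln(0.185/0.0940)/(2πk) = 0.6771/(2π·0.0770) = 1.399 m·K/W
  R'_conv,out = 1/(2πr h) = 1/(2π·0.185·17.5) = 0.04916 m·K/W
ΣR = 8.111×10^-4 + 1.470×10^-4 + 1.399 + 0.04916 = 1.449 m·K/W
Q' = ΔT/ΣR = (256 °C − 19.4 °C)/1.449 = 163 W/m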